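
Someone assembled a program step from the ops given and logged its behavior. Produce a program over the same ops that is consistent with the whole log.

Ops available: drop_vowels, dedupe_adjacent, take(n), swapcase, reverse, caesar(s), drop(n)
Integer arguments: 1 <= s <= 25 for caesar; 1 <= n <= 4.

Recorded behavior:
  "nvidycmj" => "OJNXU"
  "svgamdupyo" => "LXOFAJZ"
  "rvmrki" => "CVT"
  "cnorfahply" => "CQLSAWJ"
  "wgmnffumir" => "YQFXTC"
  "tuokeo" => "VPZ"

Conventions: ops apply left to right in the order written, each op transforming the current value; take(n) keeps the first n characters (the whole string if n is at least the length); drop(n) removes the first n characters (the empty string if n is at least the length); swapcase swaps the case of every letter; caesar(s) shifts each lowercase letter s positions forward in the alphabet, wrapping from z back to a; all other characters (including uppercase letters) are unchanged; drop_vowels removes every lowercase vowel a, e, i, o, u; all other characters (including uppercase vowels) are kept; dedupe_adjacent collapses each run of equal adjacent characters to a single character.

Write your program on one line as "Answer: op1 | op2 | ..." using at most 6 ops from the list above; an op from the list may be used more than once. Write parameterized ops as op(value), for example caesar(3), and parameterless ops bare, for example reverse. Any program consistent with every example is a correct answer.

drop(1) | caesar(11) | drop(2) | swapcase | dedupe_adjacent

Check, running the answer program on each example:
  "nvidycmj" -> "vidycmj" -> "gtojnxu" -> "ojnxu" -> "OJNXU" -> "OJNXU"
  "svgamdupyo" -> "vgamdupyo" -> "grlxofajz" -> "lxofajz" -> "LXOFAJZ" -> "LXOFAJZ"
  "rvmrki" -> "vmrki" -> "gxcvt" -> "cvt" -> "CVT" -> "CVT"
  "cnorfahply" -> "norfahply" -> "yzcqlsawj" -> "cqlsawj" -> "CQLSAWJ" -> "CQLSAWJ"
  "wgmnffumir" -> "gmnffumir" -> "rxyqqfxtc" -> "yqqfxtc" -> "YQQFXTC" -> "YQFXTC"
  "tuokeo" -> "uokeo" -> "fzvpz" -> "vpz" -> "VPZ" -> "VPZ"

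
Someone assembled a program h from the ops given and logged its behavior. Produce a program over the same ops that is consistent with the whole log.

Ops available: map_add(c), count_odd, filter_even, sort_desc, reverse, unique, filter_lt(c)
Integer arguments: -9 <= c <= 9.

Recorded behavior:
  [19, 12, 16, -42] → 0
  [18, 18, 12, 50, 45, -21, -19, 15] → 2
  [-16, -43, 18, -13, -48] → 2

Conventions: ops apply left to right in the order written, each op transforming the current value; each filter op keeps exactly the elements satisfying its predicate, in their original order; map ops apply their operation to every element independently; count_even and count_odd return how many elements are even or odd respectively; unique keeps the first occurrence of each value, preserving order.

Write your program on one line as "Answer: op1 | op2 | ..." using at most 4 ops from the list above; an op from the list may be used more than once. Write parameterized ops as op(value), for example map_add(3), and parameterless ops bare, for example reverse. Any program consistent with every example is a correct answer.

filter_lt(-9) | sort_desc | reverse | count_odd

Check, running the answer program on each example:
  [19, 12, 16, -42] -> [-42] -> [-42] -> [-42] -> 0
  [18, 18, 12, 50, 45, -21, -19, 15] -> [-21, -19] -> [-19, -21] -> [-21, -19] -> 2
  [-16, -43, 18, -13, -48] -> [-16, -43, -13, -48] -> [-13, -16, -43, -48] -> [-48, -43, -16, -13] -> 2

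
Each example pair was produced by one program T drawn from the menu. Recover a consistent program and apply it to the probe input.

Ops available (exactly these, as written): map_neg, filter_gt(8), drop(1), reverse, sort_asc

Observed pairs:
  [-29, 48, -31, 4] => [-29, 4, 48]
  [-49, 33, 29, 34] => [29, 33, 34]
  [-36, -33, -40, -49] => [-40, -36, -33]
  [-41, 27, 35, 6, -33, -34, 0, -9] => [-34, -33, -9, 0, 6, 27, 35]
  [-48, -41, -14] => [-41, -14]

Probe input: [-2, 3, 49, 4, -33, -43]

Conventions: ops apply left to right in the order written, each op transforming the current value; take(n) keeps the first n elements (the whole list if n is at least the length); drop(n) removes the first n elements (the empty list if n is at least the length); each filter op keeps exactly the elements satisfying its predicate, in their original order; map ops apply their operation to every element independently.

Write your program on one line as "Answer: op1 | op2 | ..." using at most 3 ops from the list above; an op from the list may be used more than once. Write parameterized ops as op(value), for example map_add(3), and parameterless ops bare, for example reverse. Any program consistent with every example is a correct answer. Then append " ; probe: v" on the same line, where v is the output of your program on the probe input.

sort_asc | drop(1) ; probe: [-33, -2, 3, 4, 49]

Check, running the answer program on each example:
  [-29, 48, -31, 4] -> [-31, -29, 4, 48] -> [-29, 4, 48]
  [-49, 33, 29, 34] -> [-49, 29, 33, 34] -> [29, 33, 34]
  [-36, -33, -40, -49] -> [-49, -40, -36, -33] -> [-40, -36, -33]
  [-41, 27, 35, 6, -33, -34, 0, -9] -> [-41, -34, -33, -9, 0, 6, 27, 35] -> [-34, -33, -9, 0, 6, 27, 35]
  [-48, -41, -14] -> [-48, -41, -14] -> [-41, -14]
  probe: [-2, 3, 49, 4, -33, -43] -> [-43, -33, -2, 3, 4, 49] -> [-33, -2, 3, 4, 49]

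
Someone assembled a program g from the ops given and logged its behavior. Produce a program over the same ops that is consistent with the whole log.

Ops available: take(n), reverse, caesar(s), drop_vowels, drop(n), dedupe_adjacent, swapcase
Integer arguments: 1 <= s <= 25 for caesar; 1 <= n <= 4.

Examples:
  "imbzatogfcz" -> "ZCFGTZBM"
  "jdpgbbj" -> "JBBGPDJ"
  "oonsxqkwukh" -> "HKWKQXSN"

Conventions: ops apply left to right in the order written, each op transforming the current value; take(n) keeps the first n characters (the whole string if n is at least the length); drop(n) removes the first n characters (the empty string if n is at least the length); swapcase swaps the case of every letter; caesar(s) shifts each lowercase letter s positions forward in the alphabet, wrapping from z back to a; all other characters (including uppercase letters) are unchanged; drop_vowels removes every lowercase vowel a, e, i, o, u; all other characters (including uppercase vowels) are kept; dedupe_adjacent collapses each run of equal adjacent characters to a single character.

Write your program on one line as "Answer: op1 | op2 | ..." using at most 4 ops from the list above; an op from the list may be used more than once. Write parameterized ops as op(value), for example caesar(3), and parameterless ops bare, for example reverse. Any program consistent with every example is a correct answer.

drop_vowels | swapcase | reverse

Check, running the answer program on each example:
  "imbzatogfcz" -> "mbztgfcz" -> "MBZTGFCZ" -> "ZCFGTZBM"
  "jdpgbbj" -> "jdpgbbj" -> "JDPGBBJ" -> "JBBGPDJ"
  "oonsxqkwukh" -> "nsxqkwkh" -> "NSXQKWKH" -> "HKWKQXSN"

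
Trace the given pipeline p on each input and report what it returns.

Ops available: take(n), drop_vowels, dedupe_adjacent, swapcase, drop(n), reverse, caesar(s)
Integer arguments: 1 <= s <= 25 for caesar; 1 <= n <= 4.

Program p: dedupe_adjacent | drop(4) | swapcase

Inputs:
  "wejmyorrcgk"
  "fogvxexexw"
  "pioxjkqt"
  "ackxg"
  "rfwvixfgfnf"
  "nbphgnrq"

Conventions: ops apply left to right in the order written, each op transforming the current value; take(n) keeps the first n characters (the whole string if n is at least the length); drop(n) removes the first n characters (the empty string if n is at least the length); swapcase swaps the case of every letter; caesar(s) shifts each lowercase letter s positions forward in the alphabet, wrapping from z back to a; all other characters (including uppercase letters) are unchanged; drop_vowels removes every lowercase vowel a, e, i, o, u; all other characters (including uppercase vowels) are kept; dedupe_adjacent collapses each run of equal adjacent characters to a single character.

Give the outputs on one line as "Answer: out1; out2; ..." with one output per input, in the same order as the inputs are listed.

Execution, op by op:
  "wejmyorrcgk" -> "wejmyorcgk" -> "yorcgk" -> "YORCGK"
  "fogvxexexw" -> "fogvxexexw" -> "xexexw" -> "XEXEXW"
  "pioxjkqt" -> "pioxjkqt" -> "jkqt" -> "JKQT"
  "ackxg" -> "ackxg" -> "g" -> "G"
  "rfwvixfgfnf" -> "rfwvixfgfnf" -> "ixfgfnf" -> "IXFGFNF"
  "nbphgnrq" -> "nbphgnrq" -> "gnrq" -> "GNRQ"

"YORCGK"; "XEXEXW"; "JKQT"; "G"; "IXFGFNF"; "GNRQ"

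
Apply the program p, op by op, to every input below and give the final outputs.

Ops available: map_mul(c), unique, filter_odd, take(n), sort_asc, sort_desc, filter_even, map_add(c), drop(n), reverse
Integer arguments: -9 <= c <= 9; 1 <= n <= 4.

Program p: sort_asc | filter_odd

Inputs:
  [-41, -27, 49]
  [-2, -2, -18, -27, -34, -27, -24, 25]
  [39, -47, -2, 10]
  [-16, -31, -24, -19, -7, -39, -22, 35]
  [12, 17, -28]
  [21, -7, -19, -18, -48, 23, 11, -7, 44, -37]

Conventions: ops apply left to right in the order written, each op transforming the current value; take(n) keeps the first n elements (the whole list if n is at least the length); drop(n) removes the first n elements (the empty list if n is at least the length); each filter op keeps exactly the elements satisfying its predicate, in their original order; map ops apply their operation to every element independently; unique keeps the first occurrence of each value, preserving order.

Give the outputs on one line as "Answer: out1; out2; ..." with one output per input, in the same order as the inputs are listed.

Execution, op by op:
  [-41, -27, 49] -> [-41, -27, 49] -> [-41, -27, 49]
  [-2, -2, -18, -27, -34, -27, -24, 25] -> [-34, -27, -27, -24, -18, -2, -2, 25] -> [-27, -27, 25]
  [39, -47, -2, 10] -> [-47, -2, 10, 39] -> [-47, 39]
  [-16, -31, -24, -19, -7, -39, -22, 35] -> [-39, -31, -24, -22, -19, -16, -7, 35] -> [-39, -31, -19, -7, 35]
  [12, 17, -28] -> [-28, 12, 17] -> [17]
  [21, -7, -19, -18, -48, 23, 11, -7, 44, -37] -> [-48, -37, -19, -18, -7, -7, 11, 21, 23, 44] -> [-37, -19, -7, -7, 11, 21, 23]

[-41, -27, 49]; [-27, -27, 25]; [-47, 39]; [-39, -31, -19, -7, 35]; [17]; [-37, -19, -7, -7, 11, 21, 23]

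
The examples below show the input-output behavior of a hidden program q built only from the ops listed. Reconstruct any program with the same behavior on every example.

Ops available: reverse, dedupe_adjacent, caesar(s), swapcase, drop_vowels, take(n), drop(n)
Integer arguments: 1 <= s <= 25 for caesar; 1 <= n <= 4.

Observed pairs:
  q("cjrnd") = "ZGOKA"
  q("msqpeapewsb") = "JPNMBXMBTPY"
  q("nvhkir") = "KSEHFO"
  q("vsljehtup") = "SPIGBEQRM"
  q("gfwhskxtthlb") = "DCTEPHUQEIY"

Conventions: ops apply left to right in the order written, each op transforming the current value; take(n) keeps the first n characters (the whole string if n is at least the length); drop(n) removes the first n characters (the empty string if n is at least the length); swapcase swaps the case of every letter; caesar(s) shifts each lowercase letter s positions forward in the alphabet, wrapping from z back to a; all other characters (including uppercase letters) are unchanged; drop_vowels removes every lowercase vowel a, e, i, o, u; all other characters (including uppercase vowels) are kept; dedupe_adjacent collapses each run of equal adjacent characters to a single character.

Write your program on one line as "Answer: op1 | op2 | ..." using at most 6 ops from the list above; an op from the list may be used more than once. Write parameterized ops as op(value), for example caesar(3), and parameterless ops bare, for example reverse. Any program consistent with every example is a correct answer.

reverse | dedupe_adjacent | caesar(23) | reverse | swapcase

Check, running the answer program on each example:
  "cjrnd" -> "dnrjc" -> "dnrjc" -> "akogz" -> "zgoka" -> "ZGOKA"
  "msqpeapewsb" -> "bswepaepqsm" -> "bswepaepqsm" -> "yptbmxbmnpj" -> "jpnmbxmbtpy" -> "JPNMBXMBTPY"
  "nvhkir" -> "rikhvn" -> "rikhvn" -> "ofhesk" -> "ksehfo" -> "KSEHFO"
  "vsljehtup" -> "puthejlsv" -> "puthejlsv" -> "mrqebgips" -> "spigbeqrm" -> "SPIGBEQRM"
  "gfwhskxtthlb" -> "blhttxkshwfg" -> "blhtxkshwfg" -> "yiequhpetcd" -> "dctephuqeiy" -> "DCTEPHUQEIY"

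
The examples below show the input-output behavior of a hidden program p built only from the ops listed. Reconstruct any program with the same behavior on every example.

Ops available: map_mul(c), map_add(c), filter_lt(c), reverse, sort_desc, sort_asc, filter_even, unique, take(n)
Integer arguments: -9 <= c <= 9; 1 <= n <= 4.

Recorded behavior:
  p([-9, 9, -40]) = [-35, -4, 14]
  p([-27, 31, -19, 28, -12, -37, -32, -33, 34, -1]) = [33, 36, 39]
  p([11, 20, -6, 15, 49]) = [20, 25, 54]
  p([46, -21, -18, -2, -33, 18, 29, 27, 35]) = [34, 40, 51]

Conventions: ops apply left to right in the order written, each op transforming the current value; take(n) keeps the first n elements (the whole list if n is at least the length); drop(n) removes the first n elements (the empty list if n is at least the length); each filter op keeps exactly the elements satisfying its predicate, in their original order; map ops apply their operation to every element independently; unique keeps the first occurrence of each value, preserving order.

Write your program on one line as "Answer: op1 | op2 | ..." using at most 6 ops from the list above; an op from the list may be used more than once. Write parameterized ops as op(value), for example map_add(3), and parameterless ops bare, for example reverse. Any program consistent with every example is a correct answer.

sort_desc | take(3) | map_add(-1) | sort_asc | map_add(6)

Check, running the answer program on each example:
  [-9, 9, -40] -> [9, -9, -40] -> [9, -9, -40] -> [8, -10, -41] -> [-41, -10, 8] -> [-35, -4, 14]
  [-27, 31, -19, 28, -12, -37, -32, -33, 34, -1] -> [34, 31, 28, -1, -12, -19, -27, -32, -33, -37] -> [34, 31, 28] -> [33, 30, 27] -> [27, 30, 33] -> [33, 36, 39]
  [11, 20, -6, 15, 49] -> [49, 20, 15, 11, -6] -> [49, 20, 15] -> [48, 19, 14] -> [14, 19, 48] -> [20, 25, 54]
  [46, -21, -18, -2, -33, 18, 29, 27, 35] -> [46, 35, 29, 27, 18, -2, -18, -21, -33] -> [46, 35, 29] -> [45, 34, 28] -> [28, 34, 45] -> [34, 40, 51]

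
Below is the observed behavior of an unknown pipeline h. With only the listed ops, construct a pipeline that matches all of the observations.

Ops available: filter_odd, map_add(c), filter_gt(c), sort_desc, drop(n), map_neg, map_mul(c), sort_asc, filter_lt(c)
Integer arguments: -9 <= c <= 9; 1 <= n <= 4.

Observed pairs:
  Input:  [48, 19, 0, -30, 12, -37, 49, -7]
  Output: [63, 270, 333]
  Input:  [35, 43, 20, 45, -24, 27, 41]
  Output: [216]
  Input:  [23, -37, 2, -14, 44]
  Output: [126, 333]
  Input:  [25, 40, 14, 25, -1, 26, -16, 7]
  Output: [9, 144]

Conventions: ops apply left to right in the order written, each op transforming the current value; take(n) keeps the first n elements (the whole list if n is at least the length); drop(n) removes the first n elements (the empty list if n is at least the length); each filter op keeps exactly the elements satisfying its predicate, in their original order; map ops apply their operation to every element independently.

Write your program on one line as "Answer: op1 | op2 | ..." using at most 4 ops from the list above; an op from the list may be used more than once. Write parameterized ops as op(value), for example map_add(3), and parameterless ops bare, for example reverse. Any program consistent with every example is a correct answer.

map_mul(-9) | sort_asc | filter_gt(3)

Check, running the answer program on each example:
  [48, 19, 0, -30, 12, -37, 49, -7] -> [-432, -171, 0, 270, -108, 333, -441, 63] -> [-441, -432, -171, -108, 0, 63, 270, 333] -> [63, 270, 333]
  [35, 43, 20, 45, -24, 27, 41] -> [-315, -387, -180, -405, 216, -243, -369] -> [-405, -387, -369, -315, -243, -180, 216] -> [216]
  [23, -37, 2, -14, 44] -> [-207, 333, -18, 126, -396] -> [-396, -207, -18, 126, 333] -> [126, 333]
  [25, 40, 14, 25, -1, 26, -16, 7] -> [-225, -360, -126, -225, 9, -234, 144, -63] -> [-360, -234, -225, -225, -126, -63, 9, 144] -> [9, 144]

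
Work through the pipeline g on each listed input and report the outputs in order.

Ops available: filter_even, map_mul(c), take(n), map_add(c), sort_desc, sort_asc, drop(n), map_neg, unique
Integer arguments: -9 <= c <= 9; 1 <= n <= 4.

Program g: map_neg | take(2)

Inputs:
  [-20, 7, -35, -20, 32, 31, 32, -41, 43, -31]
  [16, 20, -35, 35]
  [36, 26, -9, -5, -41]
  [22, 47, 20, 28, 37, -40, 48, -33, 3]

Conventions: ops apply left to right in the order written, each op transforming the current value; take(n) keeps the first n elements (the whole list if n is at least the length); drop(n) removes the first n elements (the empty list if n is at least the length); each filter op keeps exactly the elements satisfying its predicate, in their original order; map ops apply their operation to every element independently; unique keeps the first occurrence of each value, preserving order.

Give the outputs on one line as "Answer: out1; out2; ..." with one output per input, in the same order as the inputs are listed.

Execution, op by op:
  [-20, 7, -35, -20, 32, 31, 32, -41, 43, -31] -> [20, -7, 35, 20, -32, -31, -32, 41, -43, 31] -> [20, -7]
  [16, 20, -35, 35] -> [-16, -20, 35, -35] -> [-16, -20]
  [36, 26, -9, -5, -41] -> [-36, -26, 9, 5, 41] -> [-36, -26]
  [22, 47, 20, 28, 37, -40, 48, -33, 3] -> [-22, -47, -20, -28, -37, 40, -48, 33, -3] -> [-22, -47]

[20, -7]; [-16, -20]; [-36, -26]; [-22, -47]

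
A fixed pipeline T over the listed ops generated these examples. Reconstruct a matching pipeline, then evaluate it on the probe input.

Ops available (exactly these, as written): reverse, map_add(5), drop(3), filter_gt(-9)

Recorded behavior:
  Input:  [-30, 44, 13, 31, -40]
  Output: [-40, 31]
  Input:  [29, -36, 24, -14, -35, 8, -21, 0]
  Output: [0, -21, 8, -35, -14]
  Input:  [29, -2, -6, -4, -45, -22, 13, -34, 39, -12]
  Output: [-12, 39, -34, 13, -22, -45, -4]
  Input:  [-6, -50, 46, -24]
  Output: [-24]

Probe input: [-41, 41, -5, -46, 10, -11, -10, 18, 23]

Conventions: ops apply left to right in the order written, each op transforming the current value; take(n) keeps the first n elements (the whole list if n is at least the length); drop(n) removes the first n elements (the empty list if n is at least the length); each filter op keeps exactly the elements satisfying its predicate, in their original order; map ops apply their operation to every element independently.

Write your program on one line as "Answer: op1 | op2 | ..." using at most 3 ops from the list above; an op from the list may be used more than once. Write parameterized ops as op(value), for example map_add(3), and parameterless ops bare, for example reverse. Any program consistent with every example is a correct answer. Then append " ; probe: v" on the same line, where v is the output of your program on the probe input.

drop(3) | reverse ; probe: [23, 18, -10, -11, 10, -46]

Check, running the answer program on each example:
  [-30, 44, 13, 31, -40] -> [31, -40] -> [-40, 31]
  [29, -36, 24, -14, -35, 8, -21, 0] -> [-14, -35, 8, -21, 0] -> [0, -21, 8, -35, -14]
  [29, -2, -6, -4, -45, -22, 13, -34, 39, -12] -> [-4, -45, -22, 13, -34, 39, -12] -> [-12, 39, -34, 13, -22, -45, -4]
  [-6, -50, 46, -24] -> [-24] -> [-24]
  probe: [-41, 41, -5, -46, 10, -11, -10, 18, 23] -> [-46, 10, -11, -10, 18, 23] -> [23, 18, -10, -11, 10, -46]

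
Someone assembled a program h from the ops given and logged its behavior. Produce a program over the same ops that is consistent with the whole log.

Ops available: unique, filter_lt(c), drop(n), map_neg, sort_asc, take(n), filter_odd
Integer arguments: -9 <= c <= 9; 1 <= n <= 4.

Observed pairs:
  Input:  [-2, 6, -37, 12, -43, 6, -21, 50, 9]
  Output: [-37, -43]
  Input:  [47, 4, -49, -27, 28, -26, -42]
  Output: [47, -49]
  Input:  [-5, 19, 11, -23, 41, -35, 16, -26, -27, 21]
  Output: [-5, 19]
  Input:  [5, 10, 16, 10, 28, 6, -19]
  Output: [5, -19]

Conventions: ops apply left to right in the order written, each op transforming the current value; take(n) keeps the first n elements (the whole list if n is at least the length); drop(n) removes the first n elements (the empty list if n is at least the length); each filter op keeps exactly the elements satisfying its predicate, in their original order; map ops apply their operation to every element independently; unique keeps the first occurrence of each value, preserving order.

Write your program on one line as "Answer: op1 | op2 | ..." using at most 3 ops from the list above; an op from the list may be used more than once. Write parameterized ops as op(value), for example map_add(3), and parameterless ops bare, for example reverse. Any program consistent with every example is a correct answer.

unique | filter_odd | take(2)

Check, running the answer program on each example:
  [-2, 6, -37, 12, -43, 6, -21, 50, 9] -> [-2, 6, -37, 12, -43, -21, 50, 9] -> [-37, -43, -21, 9] -> [-37, -43]
  [47, 4, -49, -27, 28, -26, -42] -> [47, 4, -49, -27, 28, -26, -42] -> [47, -49, -27] -> [47, -49]
  [-5, 19, 11, -23, 41, -35, 16, -26, -27, 21] -> [-5, 19, 11, -23, 41, -35, 16, -26, -27, 21] -> [-5, 19, 11, -23, 41, -35, -27, 21] -> [-5, 19]
  [5, 10, 16, 10, 28, 6, -19] -> [5, 10, 16, 28, 6, -19] -> [5, -19] -> [5, -19]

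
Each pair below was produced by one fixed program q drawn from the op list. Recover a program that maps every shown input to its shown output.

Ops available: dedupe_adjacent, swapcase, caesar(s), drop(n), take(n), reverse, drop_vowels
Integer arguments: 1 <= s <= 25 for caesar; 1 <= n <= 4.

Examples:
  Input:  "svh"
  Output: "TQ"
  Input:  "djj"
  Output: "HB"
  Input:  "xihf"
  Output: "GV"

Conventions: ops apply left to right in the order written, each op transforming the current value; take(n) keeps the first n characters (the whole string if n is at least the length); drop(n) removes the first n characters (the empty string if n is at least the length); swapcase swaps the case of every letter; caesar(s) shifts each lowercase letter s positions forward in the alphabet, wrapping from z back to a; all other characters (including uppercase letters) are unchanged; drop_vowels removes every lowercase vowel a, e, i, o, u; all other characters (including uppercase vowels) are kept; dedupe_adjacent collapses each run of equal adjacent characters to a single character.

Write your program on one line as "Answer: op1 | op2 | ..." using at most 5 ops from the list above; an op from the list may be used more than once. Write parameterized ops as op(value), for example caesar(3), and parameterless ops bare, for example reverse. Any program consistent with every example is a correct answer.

caesar(24) | dedupe_adjacent | take(2) | reverse | swapcase

Check, running the answer program on each example:
  "svh" -> "qtf" -> "qtf" -> "qt" -> "tq" -> "TQ"
  "djj" -> "bhh" -> "bh" -> "bh" -> "hb" -> "HB"
  "xihf" -> "vgfd" -> "vgfd" -> "vg" -> "gv" -> "GV"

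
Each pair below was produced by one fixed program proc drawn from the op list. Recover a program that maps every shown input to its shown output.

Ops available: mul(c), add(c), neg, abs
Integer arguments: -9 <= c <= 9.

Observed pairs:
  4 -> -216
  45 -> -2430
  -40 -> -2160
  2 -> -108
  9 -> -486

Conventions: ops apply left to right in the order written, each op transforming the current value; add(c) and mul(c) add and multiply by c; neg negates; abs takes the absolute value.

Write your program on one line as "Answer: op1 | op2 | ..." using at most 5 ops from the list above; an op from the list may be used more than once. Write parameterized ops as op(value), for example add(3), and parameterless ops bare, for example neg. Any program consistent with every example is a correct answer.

neg | mul(-6) | abs | mul(-9)

Check, running the answer program on each example:
  4 -> -4 -> 24 -> 24 -> -216
  45 -> -45 -> 270 -> 270 -> -2430
  -40 -> 40 -> -240 -> 240 -> -2160
  2 -> -2 -> 12 -> 12 -> -108
  9 -> -9 -> 54 -> 54 -> -486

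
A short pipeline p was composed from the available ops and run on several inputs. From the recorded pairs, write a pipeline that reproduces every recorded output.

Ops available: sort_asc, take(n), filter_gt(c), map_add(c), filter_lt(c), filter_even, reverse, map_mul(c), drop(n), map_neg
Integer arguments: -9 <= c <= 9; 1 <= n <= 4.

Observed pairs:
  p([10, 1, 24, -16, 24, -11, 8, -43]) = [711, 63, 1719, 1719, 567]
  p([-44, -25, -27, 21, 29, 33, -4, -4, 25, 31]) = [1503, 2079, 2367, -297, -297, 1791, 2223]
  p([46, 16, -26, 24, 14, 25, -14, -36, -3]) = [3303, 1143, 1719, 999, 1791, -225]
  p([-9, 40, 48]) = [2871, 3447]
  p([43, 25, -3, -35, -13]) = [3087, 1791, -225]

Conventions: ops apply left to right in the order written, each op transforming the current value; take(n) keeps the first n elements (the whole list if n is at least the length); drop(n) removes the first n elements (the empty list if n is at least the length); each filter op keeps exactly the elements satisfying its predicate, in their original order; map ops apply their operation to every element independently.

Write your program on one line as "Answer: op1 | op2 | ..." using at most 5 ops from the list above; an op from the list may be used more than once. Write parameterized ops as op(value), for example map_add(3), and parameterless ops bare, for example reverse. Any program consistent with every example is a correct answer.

filter_gt(-7) | map_mul(9) | map_mul(8) | map_add(-9)

Check, running the answer program on each example:
  [10, 1, 24, -16, 24, -11, 8, -43] -> [10, 1, 24, 24, 8] -> [90, 9, 216, 216, 72] -> [720, 72, 1728, 1728, 576] -> [711, 63, 1719, 1719, 567]
  [-44, -25, -27, 21, 29, 33, -4, -4, 25, 31] -> [21, 29, 33, -4, -4, 25, 31] -> [189, 261, 297, -36, -36, 225, 279] -> [1512, 2088, 2376, -288, -288, 1800, 2232] -> [1503, 2079, 2367, -297, -297, 1791, 2223]
  [46, 16, -26, 24, 14, 25, -14, -36, -3] -> [46, 16, 24, 14, 25, -3] -> [414, 144, 216, 126, 225, -27] -> [3312, 1152, 1728, 1008, 1800, -216] -> [3303, 1143, 1719, 999, 1791, -225]
  [-9, 40, 48] -> [40, 48] -> [360, 432] -> [2880, 3456] -> [2871, 3447]
  [43, 25, -3, -35, -13] -> [43, 25, -3] -> [387, 225, -27] -> [3096, 1800, -216] -> [3087, 1791, -225]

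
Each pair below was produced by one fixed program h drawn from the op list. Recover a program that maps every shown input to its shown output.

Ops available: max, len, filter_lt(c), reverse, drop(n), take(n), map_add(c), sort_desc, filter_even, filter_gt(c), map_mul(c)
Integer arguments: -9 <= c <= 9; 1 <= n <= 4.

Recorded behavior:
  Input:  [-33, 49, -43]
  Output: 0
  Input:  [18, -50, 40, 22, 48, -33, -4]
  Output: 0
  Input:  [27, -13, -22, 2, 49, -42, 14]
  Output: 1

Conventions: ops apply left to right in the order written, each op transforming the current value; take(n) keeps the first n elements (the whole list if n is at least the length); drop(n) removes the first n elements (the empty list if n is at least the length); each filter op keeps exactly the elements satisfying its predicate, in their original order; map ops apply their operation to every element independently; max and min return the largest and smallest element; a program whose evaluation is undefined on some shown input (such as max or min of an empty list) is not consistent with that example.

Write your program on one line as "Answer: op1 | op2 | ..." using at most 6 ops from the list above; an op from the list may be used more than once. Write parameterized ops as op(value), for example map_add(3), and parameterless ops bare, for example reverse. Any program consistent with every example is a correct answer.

filter_even | filter_lt(8) | map_add(-2) | drop(2) | len

Check, running the answer program on each example:
  [-33, 49, -43] -> [] -> [] -> [] -> [] -> 0
  [18, -50, 40, 22, 48, -33, -4] -> [18, -50, 40, 22, 48, -4] -> [-50, -4] -> [-52, -6] -> [] -> 0
  [27, -13, -22, 2, 49, -42, 14] -> [-22, 2, -42, 14] -> [-22, 2, -42] -> [-24, 0, -44] -> [-44] -> 1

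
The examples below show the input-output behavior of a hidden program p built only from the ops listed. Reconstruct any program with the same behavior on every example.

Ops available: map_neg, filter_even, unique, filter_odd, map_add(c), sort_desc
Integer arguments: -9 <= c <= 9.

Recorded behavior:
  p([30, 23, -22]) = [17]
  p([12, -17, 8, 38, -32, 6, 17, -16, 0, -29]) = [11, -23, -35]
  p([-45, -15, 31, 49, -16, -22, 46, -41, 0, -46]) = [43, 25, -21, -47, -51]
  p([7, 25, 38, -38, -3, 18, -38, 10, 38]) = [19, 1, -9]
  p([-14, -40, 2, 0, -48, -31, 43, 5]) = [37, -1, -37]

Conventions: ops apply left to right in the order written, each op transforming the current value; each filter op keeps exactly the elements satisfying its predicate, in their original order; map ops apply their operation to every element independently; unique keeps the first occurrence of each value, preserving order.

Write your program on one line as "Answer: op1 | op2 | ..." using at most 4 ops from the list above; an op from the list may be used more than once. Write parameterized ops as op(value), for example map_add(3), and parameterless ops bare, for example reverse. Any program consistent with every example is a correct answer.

map_add(-6) | sort_desc | filter_odd

Check, running the answer program on each example:
  [30, 23, -22] -> [24, 17, -28] -> [24, 17, -28] -> [17]
  [12, -17, 8, 38, -32, 6, 17, -16, 0, -29] -> [6, -23, 2, 32, -38, 0, 11, -22, -6, -35] -> [32, 11, 6, 2, 0, -6, -22, -23, -35, -38] -> [11, -23, -35]
  [-45, -15, 31, 49, -16, -22, 46, -41, 0, -46] -> [-51, -21, 25, 43, -22, -28, 40, -47, -6, -52] -> [43, 40, 25, -6, -21, -22, -28, -47, -51, -52] -> [43, 25, -21, -47, -51]
  [7, 25, 38, -38, -3, 18, -38, 10, 38] -> [1, 19, 32, -44, -9, 12, -44, 4, 32] -> [32, 32, 19, 12, 4, 1, -9, -44, -44] -> [19, 1, -9]
  [-14, -40, 2, 0, -48, -31, 43, 5] -> [-20, -46, -4, -6, -54, -37, 37, -1] -> [37, -1, -4, -6, -20, -37, -46, -54] -> [37, -1, -37]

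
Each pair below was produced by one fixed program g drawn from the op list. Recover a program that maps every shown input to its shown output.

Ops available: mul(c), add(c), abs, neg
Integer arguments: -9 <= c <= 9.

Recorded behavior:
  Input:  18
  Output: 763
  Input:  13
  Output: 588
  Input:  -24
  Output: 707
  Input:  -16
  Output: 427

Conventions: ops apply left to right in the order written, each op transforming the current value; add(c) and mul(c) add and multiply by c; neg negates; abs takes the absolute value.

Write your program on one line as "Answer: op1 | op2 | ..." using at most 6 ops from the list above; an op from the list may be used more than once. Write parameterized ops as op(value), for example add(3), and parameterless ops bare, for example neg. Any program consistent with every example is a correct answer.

add(4) | mul(-5) | add(1) | neg | abs | mul(7)

Check, running the answer program on each example:
  18 -> 22 -> -110 -> -109 -> 109 -> 109 -> 763
  13 -> 17 -> -85 -> -84 -> 84 -> 84 -> 588
  -24 -> -20 -> 100 -> 101 -> -101 -> 101 -> 707
  -16 -> -12 -> 60 -> 61 -> -61 -> 61 -> 427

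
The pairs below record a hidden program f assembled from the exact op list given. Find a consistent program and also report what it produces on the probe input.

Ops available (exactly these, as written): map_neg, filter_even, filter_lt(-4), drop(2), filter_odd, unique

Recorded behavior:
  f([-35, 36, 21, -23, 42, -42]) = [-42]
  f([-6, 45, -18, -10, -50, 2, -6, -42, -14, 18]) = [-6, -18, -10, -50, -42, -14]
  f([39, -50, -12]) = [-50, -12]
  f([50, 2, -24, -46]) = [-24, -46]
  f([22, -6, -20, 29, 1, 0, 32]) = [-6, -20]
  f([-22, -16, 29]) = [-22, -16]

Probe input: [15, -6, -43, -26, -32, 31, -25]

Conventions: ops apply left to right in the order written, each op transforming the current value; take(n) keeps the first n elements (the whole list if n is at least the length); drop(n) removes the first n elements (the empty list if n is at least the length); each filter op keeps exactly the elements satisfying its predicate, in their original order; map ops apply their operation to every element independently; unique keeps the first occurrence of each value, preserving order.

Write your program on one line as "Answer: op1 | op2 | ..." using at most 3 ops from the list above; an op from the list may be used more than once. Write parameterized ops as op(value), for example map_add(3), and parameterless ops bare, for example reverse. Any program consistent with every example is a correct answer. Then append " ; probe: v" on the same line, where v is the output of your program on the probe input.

filter_lt(-4) | unique | filter_even ; probe: [-6, -26, -32]

Check, running the answer program on each example:
  [-35, 36, 21, -23, 42, -42] -> [-35, -23, -42] -> [-35, -23, -42] -> [-42]
  [-6, 45, -18, -10, -50, 2, -6, -42, -14, 18] -> [-6, -18, -10, -50, -6, -42, -14] -> [-6, -18, -10, -50, -42, -14] -> [-6, -18, -10, -50, -42, -14]
  [39, -50, -12] -> [-50, -12] -> [-50, -12] -> [-50, -12]
  [50, 2, -24, -46] -> [-24, -46] -> [-24, -46] -> [-24, -46]
  [22, -6, -20, 29, 1, 0, 32] -> [-6, -20] -> [-6, -20] -> [-6, -20]
  [-22, -16, 29] -> [-22, -16] -> [-22, -16] -> [-22, -16]
  probe: [15, -6, -43, -26, -32, 31, -25] -> [-6, -43, -26, -32, -25] -> [-6, -43, -26, -32, -25] -> [-6, -26, -32]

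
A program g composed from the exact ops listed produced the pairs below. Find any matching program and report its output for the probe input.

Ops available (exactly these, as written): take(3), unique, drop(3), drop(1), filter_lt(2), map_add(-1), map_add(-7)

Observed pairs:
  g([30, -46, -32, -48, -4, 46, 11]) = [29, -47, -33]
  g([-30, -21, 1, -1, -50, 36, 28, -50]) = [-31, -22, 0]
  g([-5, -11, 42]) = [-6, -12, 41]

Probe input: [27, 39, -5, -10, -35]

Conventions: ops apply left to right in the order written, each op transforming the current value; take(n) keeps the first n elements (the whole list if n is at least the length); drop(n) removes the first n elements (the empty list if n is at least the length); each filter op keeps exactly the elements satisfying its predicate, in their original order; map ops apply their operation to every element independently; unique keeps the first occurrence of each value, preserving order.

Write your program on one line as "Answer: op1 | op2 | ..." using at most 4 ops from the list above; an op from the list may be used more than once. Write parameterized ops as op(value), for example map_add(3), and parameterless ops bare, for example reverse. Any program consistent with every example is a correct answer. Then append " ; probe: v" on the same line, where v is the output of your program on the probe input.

unique | take(3) | map_add(-1) ; probe: [26, 38, -6]

Check, running the answer program on each example:
  [30, -46, -32, -48, -4, 46, 11] -> [30, -46, -32, -48, -4, 46, 11] -> [30, -46, -32] -> [29, -47, -33]
  [-30, -21, 1, -1, -50, 36, 28, -50] -> [-30, -21, 1, -1, -50, 36, 28] -> [-30, -21, 1] -> [-31, -22, 0]
  [-5, -11, 42] -> [-5, -11, 42] -> [-5, -11, 42] -> [-6, -12, 41]
  probe: [27, 39, -5, -10, -35] -> [27, 39, -5, -10, -35] -> [27, 39, -5] -> [26, 38, -6]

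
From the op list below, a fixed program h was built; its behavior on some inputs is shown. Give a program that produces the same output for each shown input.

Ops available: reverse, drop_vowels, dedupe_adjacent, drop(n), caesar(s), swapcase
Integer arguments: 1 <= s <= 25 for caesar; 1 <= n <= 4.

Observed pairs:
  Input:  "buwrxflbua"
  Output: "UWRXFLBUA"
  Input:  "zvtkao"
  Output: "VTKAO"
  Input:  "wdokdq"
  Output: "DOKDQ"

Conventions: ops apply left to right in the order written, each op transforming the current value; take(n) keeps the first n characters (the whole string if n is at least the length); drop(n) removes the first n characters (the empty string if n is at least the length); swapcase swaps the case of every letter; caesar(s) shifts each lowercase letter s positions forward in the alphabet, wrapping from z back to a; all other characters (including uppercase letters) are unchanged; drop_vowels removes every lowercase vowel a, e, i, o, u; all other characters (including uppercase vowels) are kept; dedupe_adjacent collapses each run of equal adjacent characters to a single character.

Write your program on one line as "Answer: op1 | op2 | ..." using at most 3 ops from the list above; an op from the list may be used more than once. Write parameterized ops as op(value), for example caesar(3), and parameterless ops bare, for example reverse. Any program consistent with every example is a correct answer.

swapcase | drop(1)

Check, running the answer program on each example:
  "buwrxflbua" -> "BUWRXFLBUA" -> "UWRXFLBUA"
  "zvtkao" -> "ZVTKAO" -> "VTKAO"
  "wdokdq" -> "WDOKDQ" -> "DOKDQ"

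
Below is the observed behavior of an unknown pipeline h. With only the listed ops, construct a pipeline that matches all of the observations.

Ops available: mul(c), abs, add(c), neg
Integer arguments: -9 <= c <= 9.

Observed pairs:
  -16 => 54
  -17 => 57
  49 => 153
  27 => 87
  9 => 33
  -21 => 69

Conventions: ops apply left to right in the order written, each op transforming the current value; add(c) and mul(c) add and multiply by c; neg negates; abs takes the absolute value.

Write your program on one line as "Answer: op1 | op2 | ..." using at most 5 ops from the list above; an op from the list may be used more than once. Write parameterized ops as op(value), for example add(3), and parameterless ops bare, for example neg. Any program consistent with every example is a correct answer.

abs | neg | mul(3) | abs | add(6)

Check, running the answer program on each example:
  -16 -> 16 -> -16 -> -48 -> 48 -> 54
  -17 -> 17 -> -17 -> -51 -> 51 -> 57
  49 -> 49 -> -49 -> -147 -> 147 -> 153
  27 -> 27 -> -27 -> -81 -> 81 -> 87
  9 -> 9 -> -9 -> -27 -> 27 -> 33
  -21 -> 21 -> -21 -> -63 -> 63 -> 69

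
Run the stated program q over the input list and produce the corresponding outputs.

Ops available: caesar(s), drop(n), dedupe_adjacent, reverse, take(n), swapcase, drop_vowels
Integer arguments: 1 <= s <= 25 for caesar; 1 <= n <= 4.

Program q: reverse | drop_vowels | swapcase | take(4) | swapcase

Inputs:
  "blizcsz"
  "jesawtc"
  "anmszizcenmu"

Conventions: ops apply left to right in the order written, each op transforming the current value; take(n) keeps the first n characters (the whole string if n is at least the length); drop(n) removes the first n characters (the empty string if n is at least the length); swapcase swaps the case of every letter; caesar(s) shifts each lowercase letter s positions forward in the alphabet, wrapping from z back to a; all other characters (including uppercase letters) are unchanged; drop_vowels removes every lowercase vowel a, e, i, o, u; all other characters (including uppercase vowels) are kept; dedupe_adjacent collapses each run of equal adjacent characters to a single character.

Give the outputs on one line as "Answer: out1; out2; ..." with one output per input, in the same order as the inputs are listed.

"zscz"; "ctws"; "mncz"

Execution, op by op:
  "blizcsz" -> "zsczilb" -> "zsczlb" -> "ZSCZLB" -> "ZSCZ" -> "zscz"
  "jesawtc" -> "ctwasej" -> "ctwsj" -> "CTWSJ" -> "CTWS" -> "ctws"
  "anmszizcenmu" -> "umneczizsmna" -> "mnczzsmn" -> "MNCZZSMN" -> "MNCZ" -> "mncz"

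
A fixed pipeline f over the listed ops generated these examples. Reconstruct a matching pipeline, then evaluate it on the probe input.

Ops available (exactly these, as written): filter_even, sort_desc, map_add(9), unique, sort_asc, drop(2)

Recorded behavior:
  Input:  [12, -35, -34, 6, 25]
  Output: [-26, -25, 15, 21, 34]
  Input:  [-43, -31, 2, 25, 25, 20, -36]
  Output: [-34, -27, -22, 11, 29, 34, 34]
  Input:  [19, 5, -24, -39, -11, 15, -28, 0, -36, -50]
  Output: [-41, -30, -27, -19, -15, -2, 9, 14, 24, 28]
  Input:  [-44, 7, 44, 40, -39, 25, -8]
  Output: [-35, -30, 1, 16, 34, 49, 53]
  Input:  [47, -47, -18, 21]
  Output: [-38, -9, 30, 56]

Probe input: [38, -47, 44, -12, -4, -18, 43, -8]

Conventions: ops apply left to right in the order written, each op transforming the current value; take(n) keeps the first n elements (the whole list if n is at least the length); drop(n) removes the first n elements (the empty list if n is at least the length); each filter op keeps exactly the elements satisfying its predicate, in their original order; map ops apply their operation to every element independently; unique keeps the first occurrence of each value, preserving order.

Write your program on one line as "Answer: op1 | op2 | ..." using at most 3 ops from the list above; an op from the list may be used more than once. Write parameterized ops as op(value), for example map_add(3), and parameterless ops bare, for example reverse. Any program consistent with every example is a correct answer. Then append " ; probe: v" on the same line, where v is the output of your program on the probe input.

sort_desc | sort_asc | map_add(9) ; probe: [-38, -9, -3, 1, 5, 47, 52, 53]

Check, running the answer program on each example:
  [12, -35, -34, 6, 25] -> [25, 12, 6, -34, -35] -> [-35, -34, 6, 12, 25] -> [-26, -25, 15, 21, 34]
  [-43, -31, 2, 25, 25, 20, -36] -> [25, 25, 20, 2, -31, -36, -43] -> [-43, -36, -31, 2, 20, 25, 25] -> [-34, -27, -22, 11, 29, 34, 34]
  [19, 5, -24, -39, -11, 15, -28, 0, -36, -50] -> [19, 15, 5, 0, -11, -24, -28, -36, -39, -50] -> [-50, -39, -36, -28, -24, -11, 0, 5, 15, 19] -> [-41, -30, -27, -19, -15, -2, 9, 14, 24, 28]
  [-44, 7, 44, 40, -39, 25, -8] -> [44, 40, 25, 7, -8, -39, -44] -> [-44, -39, -8, 7, 25, 40, 44] -> [-35, -30, 1, 16, 34, 49, 53]
  [47, -47, -18, 21] -> [47, 21, -18, -47] -> [-47, -18, 21, 47] -> [-38, -9, 30, 56]
  probe: [38, -47, 44, -12, -4, -18, 43, -8] -> [44, 43, 38, -4, -8, -12, -18, -47] -> [-47, -18, -12, -8, -4, 38, 43, 44] -> [-38, -9, -3, 1, 5, 47, 52, 53]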